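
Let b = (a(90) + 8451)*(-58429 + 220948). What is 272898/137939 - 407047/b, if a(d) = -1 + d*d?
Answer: 733954723869967/371013073043550 ≈ 1.9782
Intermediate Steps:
a(d) = -1 + d²
b = 2689689450 (b = ((-1 + 90²) + 8451)*(-58429 + 220948) = ((-1 + 8100) + 8451)*162519 = (8099 + 8451)*162519 = 16550*162519 = 2689689450)
272898/137939 - 407047/b = 272898/137939 - 407047/2689689450 = 733954723869967/371013073043550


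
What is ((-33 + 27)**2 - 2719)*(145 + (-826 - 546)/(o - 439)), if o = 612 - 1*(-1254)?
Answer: -551471869/1427 ≈ -3.8646e+5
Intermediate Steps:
o = 1866 (o = 612 + 1254 = 1866)
((-33 + 27)**2 - 2719)*(145 + (-826 - 546)/(o - 439)) = ((-33 + 27)**2 - 2719)*(145 + (-826 - 546)/(1866 - 439)) = ((-6)**2 - 2719)*(145 - 1372/1427) = (36 - 2719)*(145 - 1372*1/1427) = -2683*(145 - 1372/1427) = -2683*205543/1427 = -551471869/1427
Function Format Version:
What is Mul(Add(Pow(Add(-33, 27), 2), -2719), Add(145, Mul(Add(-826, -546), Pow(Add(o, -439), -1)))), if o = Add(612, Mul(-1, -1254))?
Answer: Rational(-551471869, 1427) ≈ -3.8646e+5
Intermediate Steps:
o = 1866 (o = Add(612, 1254) = 1866)
Mul(Add(Pow(Add(-33, 27), 2), -2719), Add(145, Mul(Add(-826, -546), Pow(Add(o, -439), -1)))) = Mul(Add(Pow(Add(-33, 27), 2), -2719), Add(145, Mul(Add(-826, -546), Pow(Add(1866, -439), -1)))) = Mul(Add(Pow(-6, 2), -2719), Add(145, Mul(-1372, Pow(1427, -1)))) = Mul(Add(36, -2719), Add(145, Mul(-1372, Rational(1, 1427)))) = Mul(-2683, Add(145, Rational(-1372, 1427))) = Mul(-2683, Rational(205543, 1427)) = Rational(-551471869, 1427)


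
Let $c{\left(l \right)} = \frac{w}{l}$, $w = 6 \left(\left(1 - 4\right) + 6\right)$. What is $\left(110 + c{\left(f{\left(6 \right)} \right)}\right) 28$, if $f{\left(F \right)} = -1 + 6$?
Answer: $\frac{15904}{5} \approx 3180.8$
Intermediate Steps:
$w = 18$ ($w = 6 \left(-3 + 6\right) = 6 \cdot 3 = 18$)
$f{\left(F \right)} = 5$
$c{\left(l \right)} = \frac{18}{l}$
$\left(110 + c{\left(f{\left(6 \right)} \right)}\right) 28 = \left(110 + \frac{18}{5}\right) 28 = \frac{568}{5} \cdot 28 = \frac{15904}{5}$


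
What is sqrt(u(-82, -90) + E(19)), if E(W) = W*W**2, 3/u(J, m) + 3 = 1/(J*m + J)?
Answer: sqrt(3287063031349)/21893 ≈ 82.813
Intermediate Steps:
u(J, m) = 3/(-3 + 1/(J + J*m)) (u(J, m) = 3/(-3 + 1/(J*m + J)) = 3/(-3 + 1/(J + J*m)))
E(W) = W**3
sqrt(u(-82, -90) + E(19)) = sqrt(-3*(-82)*(1 - 90)/(-1 + 3*(-82) + 3*(-82)*(-90)) + 19**3) = sqrt(-3*(-82)*(-89)/(-1 - 246 + 22140) + 6859) = sqrt(-3*(-82)*(-89)/21893 + 6859) = sqrt(-3*(-82)*1/21893*(-89) + 6859) = sqrt(-21894/21893 + 6859) = sqrt(150142193/21893) = sqrt(3287063031349)/21893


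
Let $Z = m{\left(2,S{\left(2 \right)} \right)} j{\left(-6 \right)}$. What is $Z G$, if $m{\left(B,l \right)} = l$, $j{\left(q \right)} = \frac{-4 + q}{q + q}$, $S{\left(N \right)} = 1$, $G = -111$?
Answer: $- \frac{185}{2} \approx -92.5$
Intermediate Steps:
$j{\left(q \right)} = \frac{-4 + q}{2 q}$
$Z = \frac{5}{6}$ ($Z = 1 \frac{-4 - 6}{2 \left(-6\right)} = 1 \cdot \frac{1}{2} \left(- \frac{1}{6}\right) \left(-10\right) = 1 \cdot \frac{5}{6} = \frac{5}{6} \approx 0.83333$)
$Z G = \frac{5}{6} \left(-111\right) = - \frac{185}{2}$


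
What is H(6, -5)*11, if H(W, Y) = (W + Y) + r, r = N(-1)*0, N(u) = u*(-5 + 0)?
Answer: 11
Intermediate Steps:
N(u) = -5*u (N(u) = u*(-5) = -5*u)
r = 0 (r = -5*(-1)*0 = 5*0 = 0)
H(W, Y) = W + Y (H(W, Y) = (W + Y) + 0 = W + Y)
H(6, -5)*11 = (6 - 5)*11 = 1*11 = 11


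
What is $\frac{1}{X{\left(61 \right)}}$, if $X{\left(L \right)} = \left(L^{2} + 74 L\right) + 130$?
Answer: $\frac{1}{8365} \approx 0.00011955$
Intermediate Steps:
$X{\left(L \right)} = 130 + L^{2} + 74 L$
$\frac{1}{X{\left(61 \right)}} = \frac{1}{130 + 61^{2} + 74 \cdot 61} = \frac{1}{130 + 3721 + 4514} = \frac{1}{8365}$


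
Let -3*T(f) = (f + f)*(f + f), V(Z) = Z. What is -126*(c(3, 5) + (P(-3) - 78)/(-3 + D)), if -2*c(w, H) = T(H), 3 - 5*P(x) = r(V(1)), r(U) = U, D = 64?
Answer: -591612/305 ≈ -1939.7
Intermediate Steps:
P(x) = ⅖ (P(x) = ⅗ - ⅕*1 = ⅗ - ⅕ = ⅖)
T(f) = -4*f²/3 (T(f) = -(f + f)*(f + f)/3 = -2*f*2*f/3 = -4*f²/3)
c(w, H) = 2*H²/3 (c(w, H) = -(-2)*H²/3 = 2*H²/3)
-126*(c(3, 5) + (P(-3) - 78)/(-3 + D)) = -126*((⅔)*5² + (⅖ - 78)/(-3 + 64)) = -126*((⅔)*25 - 388/5/61) = -126*(50/3 - 388/5*1/61) = -126*(50/3 - 388/305) = -126*14086/915 = -591612/305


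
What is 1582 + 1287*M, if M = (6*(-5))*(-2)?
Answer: 78802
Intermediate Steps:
M = 60 (M = -30*(-2) = 60)
1582 + 1287*M = 1582 + 1287*60 = 1582 + 77220 = 78802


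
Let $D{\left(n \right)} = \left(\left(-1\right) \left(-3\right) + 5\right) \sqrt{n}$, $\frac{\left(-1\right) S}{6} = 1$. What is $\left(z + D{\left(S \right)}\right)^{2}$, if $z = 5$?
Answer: $-359 + 80 i \sqrt{6} \approx -359.0 + 195.96 i$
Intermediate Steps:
$S = -6$ ($S = \left(-6\right) 1 = -6$)
$D{\left(n \right)} = 8 \sqrt{n}$ ($D{\left(n \right)} = \left(3 + 5\right) \sqrt{n} = 8 \sqrt{n}$)
$\left(z + D{\left(S \right)}\right)^{2} = \left(5 + 8 \sqrt{-6}\right)^{2} = \left(5 + 8 i \sqrt{6}\right)^{2}$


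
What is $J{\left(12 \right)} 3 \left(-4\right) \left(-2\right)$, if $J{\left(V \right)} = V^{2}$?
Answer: $3456$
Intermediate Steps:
$J{\left(12 \right)} 3 \left(-4\right) \left(-2\right) = 12^{2} \cdot 3 \left(-4\right) \left(-2\right) = 144 \left(\left(-12\right) \left(-2\right)\right) = 144 \cdot 24 = 3456$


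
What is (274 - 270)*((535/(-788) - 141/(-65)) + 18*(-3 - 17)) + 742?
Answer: -8861557/12805 ≈ -692.04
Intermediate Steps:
(274 - 270)*((535/(-788) - 141/(-65)) + 18*(-3 - 17)) + 742 = 4*((535*(-1/788) - 141*(-1/65)) + 18*(-20)) + 742 = 4*((-535/788 + 141/65) - 360) + 742 = 4*(76333/51220 - 360) + 742 = 4*(-18362867/51220) + 742 = -18362867/12805 + 742 = -8861557/12805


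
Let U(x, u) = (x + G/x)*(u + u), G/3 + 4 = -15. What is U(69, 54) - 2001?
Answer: 123321/23 ≈ 5361.8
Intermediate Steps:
G = -57 (G = -12 + 3*(-15) = -12 - 45 = -57)
U(x, u) = 2*u*(x - 57/x) (U(x, u) = (x - 57/x)*(u + u) = (x - 57/x)*(2*u) = 2*u*(x - 57/x))
U(69, 54) - 2001 = 2*54*(-57 + 69**2)/69 - 2001 = 2*54*(1/69)*(-57 + 4761) - 2001 = 2*54*(1/69)*4704 - 2001 = 169344/23 - 2001 = 123321/23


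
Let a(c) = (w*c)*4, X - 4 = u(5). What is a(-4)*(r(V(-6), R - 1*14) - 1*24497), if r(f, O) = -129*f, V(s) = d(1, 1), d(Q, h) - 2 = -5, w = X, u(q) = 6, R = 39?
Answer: 3857600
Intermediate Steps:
X = 10 (X = 4 + 6 = 10)
w = 10
d(Q, h) = -3 (d(Q, h) = 2 - 5 = -3)
V(s) = -3
a(c) = 40*c (a(c) = (10*c)*4 = 40*c)
a(-4)*(r(V(-6), R - 1*14) - 1*24497) = (40*(-4))*(-129*(-3) - 1*24497) = -160*(387 - 24497) = -160*(-24110) = 3857600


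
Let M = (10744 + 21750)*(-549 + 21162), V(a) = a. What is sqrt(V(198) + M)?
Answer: 2*sqrt(167449755) ≈ 25880.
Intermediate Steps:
M = 669798822 (M = 32494*20613 = 669798822)
sqrt(V(198) + M) = sqrt(198 + 669798822) = sqrt(669799020) = 2*sqrt(167449755)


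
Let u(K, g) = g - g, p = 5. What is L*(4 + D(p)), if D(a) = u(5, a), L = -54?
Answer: -216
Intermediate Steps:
u(K, g) = 0
D(a) = 0
L*(4 + D(p)) = -54*(4 + 0) = -54*4 = -216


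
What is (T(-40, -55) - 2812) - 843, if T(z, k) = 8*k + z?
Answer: -4135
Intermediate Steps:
T(z, k) = z + 8*k
(T(-40, -55) - 2812) - 843 = ((-40 + 8*(-55)) - 2812) - 843 = ((-40 - 440) - 2812) - 843 = (-480 - 2812) - 843 = -3292 - 843 = -4135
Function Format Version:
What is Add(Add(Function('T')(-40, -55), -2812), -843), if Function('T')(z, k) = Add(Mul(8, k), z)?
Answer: -4135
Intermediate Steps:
Function('T')(z, k) = Add(z, Mul(8, k))
Add(Add(Function('T')(-40, -55), -2812), -843) = Add(Add(Add(-40, Mul(8, -55)), -2812), -843) = Add(Add(Add(-40, -440), -2812), -843) = Add(Add(-480, -2812), -843) = Add(-3292, -843) = -4135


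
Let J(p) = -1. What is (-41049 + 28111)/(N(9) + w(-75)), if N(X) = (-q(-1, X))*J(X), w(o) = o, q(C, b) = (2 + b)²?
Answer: -6469/23 ≈ -281.26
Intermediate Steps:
N(X) = (2 + X)² (N(X) = -(2 + X)²*(-1) = (2 + X)²)
(-41049 + 28111)/(N(9) + w(-75)) = (-41049 + 28111)/((2 + 9)² - 75) = -12938/(11² - 75) = -12938/(121 - 75) = -12938/46 = -12938*1/46 = -6469/23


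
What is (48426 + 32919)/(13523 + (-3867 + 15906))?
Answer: 81345/25562 ≈ 3.1823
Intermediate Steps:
(48426 + 32919)/(13523 + (-3867 + 15906)) = 81345/(13523 + 12039) = 81345/25562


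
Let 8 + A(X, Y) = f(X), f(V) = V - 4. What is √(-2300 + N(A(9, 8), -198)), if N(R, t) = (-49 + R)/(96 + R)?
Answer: 8*I*√310899/93 ≈ 47.964*I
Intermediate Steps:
f(V) = -4 + V
A(X, Y) = -12 + X (A(X, Y) = -8 + (-4 + X) = -12 + X)
N(R, t) = (-49 + R)/(96 + R)
√(-2300 + N(A(9, 8), -198)) = √(-2300 + (-49 + (-12 + 9))/(96 + (-12 + 9))) = √(-2300 + (-49 - 3)/(96 - 3)) = √(-2300 - 52/93) = √(-213952/93) = 8*I*√310899/93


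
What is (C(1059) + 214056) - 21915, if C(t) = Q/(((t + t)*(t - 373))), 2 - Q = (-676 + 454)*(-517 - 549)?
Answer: 139585322509/726474 ≈ 1.9214e+5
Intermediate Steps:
Q = -236650 (Q = 2 - (-676 + 454)*(-517 - 549) = 2 - (-222)*(-1066) = 2 - 1*236652 = 2 - 236652 = -236650)
C(t) = -118325/(t*(-373 + t)) (C(t) = -236650*1/((t - 373)*(t + t)) = -236650*1/(2*t*(-373 + t)) = -118325/(t*(-373 + t)))
(C(1059) + 214056) - 21915 = (-118325/(1059*(-373 + 1059)) + 214056) - 21915 = (-118325*1/1059/686 + 214056) - 21915 = (-118325*1/1059*1/686 + 214056) - 21915 = (-118325/726474 + 214056) - 21915 = 155506000219/726474 - 21915 = 139585322509/726474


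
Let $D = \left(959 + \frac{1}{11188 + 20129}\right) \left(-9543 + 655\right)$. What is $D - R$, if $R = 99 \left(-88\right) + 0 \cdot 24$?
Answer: $- \frac{24241864168}{2847} \approx -8.5149 \cdot 10^{6}$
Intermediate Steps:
$R = -8712$ ($R = -8712 + 0 = -8712$)
$D = - \frac{24266667232}{2847}$ ($D = \left(959 + \frac{1}{31317}\right) \left(-8888\right) = \frac{30033004}{31317} \left(-8888\right) = - \frac{24266667232}{2847} \approx -8.5236 \cdot 10^{6}$)
$D - R = - \frac{24266667232}{2847} - -8712 = - \frac{24266667232}{2847} + 8712 = - \frac{24241864168}{2847}$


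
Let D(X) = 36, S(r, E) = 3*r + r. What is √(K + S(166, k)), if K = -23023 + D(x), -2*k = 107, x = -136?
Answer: I*√22323 ≈ 149.41*I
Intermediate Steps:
k = -107/2 (k = -½*107 = -107/2 ≈ -53.500)
S(r, E) = 4*r
K = -22987 (K = -23023 + 36 = -22987)
√(K + S(166, k)) = √(-22987 + 4*166) = √(-22987 + 664) = √(-22323) = I*√22323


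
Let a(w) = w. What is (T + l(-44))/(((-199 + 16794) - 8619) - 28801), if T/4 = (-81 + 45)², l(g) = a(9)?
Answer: -5193/20825 ≈ -0.24936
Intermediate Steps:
l(g) = 9
T = 5184 (T = 4*(-81 + 45)² = 4*(-36)² = 4*1296 = 5184)
(T + l(-44))/(((-199 + 16794) - 8619) - 28801) = (5184 + 9)/(((-199 + 16794) - 8619) - 28801) = 5193/((16595 - 8619) - 28801) = 5193/(7976 - 28801) = 5193/(-20825) = 5193*(-1/20825) = -5193/20825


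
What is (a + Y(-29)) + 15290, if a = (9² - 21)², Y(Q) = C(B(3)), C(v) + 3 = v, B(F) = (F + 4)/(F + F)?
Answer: 113329/6 ≈ 18888.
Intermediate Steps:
B(F) = (4 + F)/(2*F) (B(F) = (4 + F)/((2*F)) = (4 + F)*(1/(2*F)) = (4 + F)/(2*F))
C(v) = -3 + v
Y(Q) = -11/6 (Y(Q) = -3 + (½)*(4 + 3)/3 = -3 + (½)*(⅓)*7 = -3 + 7/6 = -11/6)
a = 3600 (a = (81 - 21)² = 60² = 3600)
(a + Y(-29)) + 15290 = (3600 - 11/6) + 15290 = 21589/6 + 15290 = 113329/6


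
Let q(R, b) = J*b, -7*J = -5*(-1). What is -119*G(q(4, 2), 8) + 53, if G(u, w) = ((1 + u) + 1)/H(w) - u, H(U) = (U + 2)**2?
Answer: -2942/25 ≈ -117.68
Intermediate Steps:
H(U) = (2 + U)**2
J = -5/7 (J = -(-5)*(-1)/7 = -1/7*5 = -5/7 ≈ -0.71429)
q(R, b) = -5*b/7
G(u, w) = -u + (2 + u)/(2 + w)**2 (G(u, w) = ((1 + u) + 1)/((2 + w)**2) - u = (2 + u)/(2 + w)**2 - u = -u + (2 + u)/(2 + w)**2)
-119*G(q(4, 2), 8) + 53 = -119*(2 - 5/7*2 - (-5/7*2)*(2 + 8)**2)/(2 + 8)**2 + 53 = -119*(2 - 10/7 - 1*(-10/7)*10**2)/10**2 + 53 = -119*(2 - 10/7 - 1*(-10/7)*100)/100 + 53 = -119*(2 - 10/7 + 1000/7)/100 + 53 = -119*1004/(100*7) + 53 = -119*251/175 + 53 = -4267/25 + 53 = -2942/25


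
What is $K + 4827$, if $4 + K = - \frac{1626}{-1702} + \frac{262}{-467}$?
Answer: $\frac{1916898900}{397417} \approx 4823.4$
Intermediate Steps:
$K = - \frac{1432959}{397417}$ ($K = -4 + \left(- \frac{1626}{-1702} + \frac{262}{-467}\right) = -4 + \left(\left(-1626\right) \left(- \frac{1}{1702}\right) + 262 \left(- \frac{1}{467}\right)\right) = -4 + \left(\frac{813}{851} - \frac{262}{467}\right) = -4 + \frac{156709}{397417} = - \frac{1432959}{397417} \approx -3.6057$)
$K + 4827 = - \frac{1432959}{397417} + 4827 = \frac{1916898900}{397417}$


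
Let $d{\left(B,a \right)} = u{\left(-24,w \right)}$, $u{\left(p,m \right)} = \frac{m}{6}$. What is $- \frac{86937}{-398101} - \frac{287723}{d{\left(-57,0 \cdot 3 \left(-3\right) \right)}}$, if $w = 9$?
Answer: $- \frac{229085367235}{1194303} \approx -1.9182 \cdot 10^{5}$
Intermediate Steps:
$u{\left(p,m \right)} = \frac{m}{6}$ ($u{\left(p,m \right)} = m \frac{1}{6} = \frac{m}{6}$)
$d{\left(B,a \right)} = \frac{3}{2}$ ($d{\left(B,a \right)} = \frac{1}{6} \cdot 9 = \frac{3}{2}$)
$- \frac{86937}{-398101} - \frac{287723}{d{\left(-57,0 \cdot 3 \left(-3\right) \right)}} = - \frac{86937}{-398101} - \frac{287723}{\frac{3}{2}} = \left(-86937\right) \left(- \frac{1}{398101}\right) - \frac{575446}{3} = \frac{86937}{398101} - \frac{575446}{3} = - \frac{229085367235}{1194303}$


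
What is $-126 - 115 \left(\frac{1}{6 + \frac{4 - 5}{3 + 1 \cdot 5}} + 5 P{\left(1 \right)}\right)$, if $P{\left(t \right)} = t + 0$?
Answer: $- \frac{33867}{47} \approx -720.57$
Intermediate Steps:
$P{\left(t \right)} = t$
$-126 - 115 \left(\frac{1}{6 + \frac{4 - 5}{3 + 1 \cdot 5}} + 5 P{\left(1 \right)}\right) = -126 - 115 \left(\frac{1}{6 + \frac{4 - 5}{3 + 1 \cdot 5}} + 5 \cdot 1\right) = -126 - 115 \left(\frac{1}{6 - \frac{1}{3 + 5}} + 5\right) = -126 - 115 \left(\frac{1}{6 - \frac{1}{8}} + 5\right) = -126 - 115 \left(\frac{1}{\frac{47}{8}} + 5\right) = -126 - 115 \left(\frac{8}{47} + 5\right) = -126 - \frac{27945}{47} = - \frac{33867}{47}$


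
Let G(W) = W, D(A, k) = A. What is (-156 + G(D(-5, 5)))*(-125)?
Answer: 20125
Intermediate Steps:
(-156 + G(D(-5, 5)))*(-125) = (-156 - 5)*(-125) = -161*(-125) = 20125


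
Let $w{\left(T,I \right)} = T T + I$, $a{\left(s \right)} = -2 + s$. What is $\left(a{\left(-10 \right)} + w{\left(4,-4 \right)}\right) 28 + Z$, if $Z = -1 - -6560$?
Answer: $6559$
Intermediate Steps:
$Z = 6559$ ($Z = -1 + 6560 = 6559$)
$w{\left(T,I \right)} = I + T^{2}$ ($w{\left(T,I \right)} = T^{2} + I = I + T^{2}$)
$\left(a{\left(-10 \right)} + w{\left(4,-4 \right)}\right) 28 + Z = \left(\left(-2 - 10\right) - \left(4 - 4^{2}\right)\right) 28 + 6559 = \left(-12 + \left(-4 + 16\right)\right) 28 + 6559 = \left(-12 + 12\right) 28 + 6559 = 0 \cdot 28 + 6559 = 0 + 6559 = 6559$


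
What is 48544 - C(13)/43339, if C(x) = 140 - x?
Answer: 2103848289/43339 ≈ 48544.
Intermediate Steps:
48544 - C(13)/43339 = 48544 - (140 - 1*13)/43339 = 48544 - (140 - 13)/43339 = 48544 - 127/43339 = 2103848289/43339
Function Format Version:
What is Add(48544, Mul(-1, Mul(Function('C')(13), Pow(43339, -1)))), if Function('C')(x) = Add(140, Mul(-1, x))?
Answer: Rational(2103848289, 43339) ≈ 48544.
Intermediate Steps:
Add(48544, Mul(-1, Mul(Function('C')(13), Pow(43339, -1)))) = Add(48544, Mul(-1, Mul(Add(140, Mul(-1, 13)), Pow(43339, -1)))) = Add(48544, Mul(-1, Mul(Add(140, -13), Rational(1, 43339)))) = Add(48544, Mul(-1, Mul(127, Rational(1, 43339)))) = Add(48544, Mul(-1, Rational(127, 43339))) = Add(48544, Rational(-127, 43339)) = Rational(2103848289, 43339)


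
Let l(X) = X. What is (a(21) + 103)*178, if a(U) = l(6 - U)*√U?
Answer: 18334 - 2670*√21 ≈ 6098.5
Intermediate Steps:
a(U) = √U*(6 - U) (a(U) = (6 - U)*√U = √U*(6 - U))
(a(21) + 103)*178 = (√21*(6 - 1*21) + 103)*178 = (√21*(6 - 21) + 103)*178 = (√21*(-15) + 103)*178 = (-15*√21 + 103)*178 = (103 - 15*√21)*178 = 18334 - 2670*√21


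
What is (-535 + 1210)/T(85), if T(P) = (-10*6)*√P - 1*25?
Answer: 135/2443 - 324*√85/2443 ≈ -1.1675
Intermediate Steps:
T(P) = -25 - 60*√P (T(P) = -60*√P - 25 = -25 - 60*√P)
(-535 + 1210)/T(85) = (-535 + 1210)/(-25 - 60*√85) = 675/(-25 - 60*√85)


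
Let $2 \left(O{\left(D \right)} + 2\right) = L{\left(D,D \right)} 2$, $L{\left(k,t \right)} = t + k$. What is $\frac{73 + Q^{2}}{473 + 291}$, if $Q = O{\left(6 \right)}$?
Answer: $\frac{173}{764} \approx 0.22644$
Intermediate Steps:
$L{\left(k,t \right)} = k + t$
$O{\left(D \right)} = -2 + 2 D$ ($O{\left(D \right)} = -2 + \frac{\left(D + D\right) 2}{2} = -2 + \frac{2 D 2}{2} = -2 + \frac{4 D}{2} = -2 + 2 D$)
$Q = 10$ ($Q = -2 + 2 \cdot 6 = -2 + 12 = 10$)
$\frac{73 + Q^{2}}{473 + 291} = \frac{73 + 10^{2}}{473 + 291} = \frac{73 + 100}{764} = 173 \cdot \frac{1}{764} = \frac{173}{764}$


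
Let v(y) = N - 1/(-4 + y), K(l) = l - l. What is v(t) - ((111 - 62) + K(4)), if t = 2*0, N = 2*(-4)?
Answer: -227/4 ≈ -56.750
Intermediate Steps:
N = -8
K(l) = 0
t = 0
v(y) = -8 - 1/(-4 + y)
v(t) - ((111 - 62) + K(4)) = (31 - 8*0)/(-4 + 0) - ((111 - 62) + 0) = (31 + 0)/(-4) - (49 + 0) = -¼*31 - 1*49 = -31/4 - 49 = -227/4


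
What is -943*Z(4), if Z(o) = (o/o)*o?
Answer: -3772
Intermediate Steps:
Z(o) = o (Z(o) = 1*o = o)
-943*Z(4) = -943*4 = -3772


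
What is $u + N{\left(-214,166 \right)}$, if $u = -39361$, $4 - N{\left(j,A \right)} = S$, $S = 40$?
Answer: $-39397$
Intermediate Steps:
$N{\left(j,A \right)} = -36$ ($N{\left(j,A \right)} = 4 - 40 = -36$)
$u + N{\left(-214,166 \right)} = -39361 - 36 = -39397$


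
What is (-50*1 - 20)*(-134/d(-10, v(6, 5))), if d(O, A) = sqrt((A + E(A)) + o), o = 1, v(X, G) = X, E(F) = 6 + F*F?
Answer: 1340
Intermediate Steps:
E(F) = 6 + F**2
d(O, A) = sqrt(7 + A + A**2) (d(O, A) = sqrt((A + (6 + A**2)) + 1) = sqrt((6 + A + A**2) + 1) = sqrt(7 + A + A**2))
(-50*1 - 20)*(-134/d(-10, v(6, 5))) = (-50*1 - 20)*(-134/sqrt(7 + 6 + 6**2)) = (-50 - 20)*(-134/sqrt(7 + 6 + 36)) = -(-9380)/(sqrt(49)) = -(-9380)/7 = -70*(-134/7) = 1340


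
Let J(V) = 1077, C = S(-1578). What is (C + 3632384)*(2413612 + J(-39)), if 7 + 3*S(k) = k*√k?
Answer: 26313216162905/3 - 1270126414*I*√1578 ≈ 8.7711e+12 - 5.0455e+10*I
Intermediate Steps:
S(k) = -7/3 + k^(3/2)/3 (S(k) = -7/3 + (k*√k)/3 = -7/3 + k^(3/2)/3)
C = -7/3 - 526*I*√1578 (C = -7/3 + (-1578)^(3/2)/3 = -7/3 + (-1578*I*√1578)/3 = -7/3 - 526*I*√1578 ≈ -2.3333 - 20895.0*I)
(C + 3632384)*(2413612 + J(-39)) = ((-7/3 - 526*I*√1578) + 3632384)*(2413612 + 1077) = (10897145/3 - 526*I*√1578)*2414689 = 26313216162905/3 - 1270126414*I*√1578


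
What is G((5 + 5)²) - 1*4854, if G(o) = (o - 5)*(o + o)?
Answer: 14146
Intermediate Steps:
G(o) = 2*o*(-5 + o) (G(o) = (-5 + o)*(2*o) = 2*o*(-5 + o))
G((5 + 5)²) - 1*4854 = 2*(5 + 5)²*(-5 + (5 + 5)²) - 1*4854 = 2*10²*(-5 + 10²) - 4854 = 2*100*(-5 + 100) - 4854 = 2*100*95 - 4854 = 19000 - 4854 = 14146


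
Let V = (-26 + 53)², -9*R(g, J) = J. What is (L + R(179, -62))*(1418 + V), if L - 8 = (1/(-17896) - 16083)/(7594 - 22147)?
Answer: 813028079089/23676408 ≈ 34339.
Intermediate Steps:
R(g, J) = -J/9
V = 729 (V = 27² = 729)
L = 215576843/23676408 (L = 8 + (1/(-17896) - 16083)/(7594 - 22147) = 8 + (-1/17896 - 16083)/(-14553) = 8 - 287821369/17896*(-1/14553) = 8 + 26165579/23676408 = 215576843/23676408 ≈ 9.1051)
(L + R(179, -62))*(1418 + V) = (215576843/23676408 - ⅑*(-62))*(1418 + 729) = (215576843/23676408 + 62/9)*2147 = (378680987/23676408)*2147 = 813028079089/23676408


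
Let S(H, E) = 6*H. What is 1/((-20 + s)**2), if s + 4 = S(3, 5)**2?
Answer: 1/90000 ≈ 1.1111e-5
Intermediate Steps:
s = 320 (s = -4 + (6*3)**2 = -4 + 18**2 = -4 + 324 = 320)
1/((-20 + s)**2) = 1/((-20 + 320)**2) = 1/(300**2) = 1/90000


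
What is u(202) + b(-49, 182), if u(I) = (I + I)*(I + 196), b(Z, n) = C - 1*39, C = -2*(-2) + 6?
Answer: 160763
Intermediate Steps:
C = 10 (C = 4 + 6 = 10)
b(Z, n) = -29 (b(Z, n) = 10 - 1*39 = 10 - 39 = -29)
u(I) = 2*I*(196 + I) (u(I) = (2*I)*(196 + I) = 2*I*(196 + I))
u(202) + b(-49, 182) = 2*202*(196 + 202) - 29 = 2*202*398 - 29 = 160792 - 29 = 160763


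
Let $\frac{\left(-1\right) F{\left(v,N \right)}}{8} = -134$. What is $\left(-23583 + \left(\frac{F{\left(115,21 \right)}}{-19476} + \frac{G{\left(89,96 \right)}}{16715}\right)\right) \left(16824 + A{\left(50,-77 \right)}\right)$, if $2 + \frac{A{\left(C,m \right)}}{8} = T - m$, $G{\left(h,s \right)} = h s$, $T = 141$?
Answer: $- \frac{11868785680224776}{27128445} \approx -4.375 \cdot 10^{8}$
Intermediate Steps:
$F{\left(v,N \right)} = 1072$ ($F{\left(v,N \right)} = \left(-8\right) \left(-134\right) = 1072$)
$A{\left(C,m \right)} = 1112 - 8 m$ ($A{\left(C,m \right)} = -16 + 8 \left(141 - m\right) = -16 - \left(-1128 + 8 m\right) = 1112 - 8 m$)
$\left(-23583 + \left(\frac{F{\left(115,21 \right)}}{-19476} + \frac{G{\left(89,96 \right)}}{16715}\right)\right) \left(16824 + A{\left(50,-77 \right)}\right) = \left(-23583 + \left(\frac{1072}{-19476} + \frac{89 \cdot 96}{16715}\right)\right) \left(16824 + \left(1112 - -616\right)\right) = \left(-23583 + \left(1072 \left(- \frac{1}{19476}\right) + 8544 \cdot \frac{1}{16715}\right)\right) \left(16824 + \left(1112 + 616\right)\right) = \left(-23583 + \left(- \frac{268}{4869} + \frac{8544}{16715}\right)\right) \left(16824 + 1728\right) = \left(-23583 + \frac{37121116}{81385335}\right) 18552 = \left(- \frac{1919273234189}{81385335}\right) 18552 = - \frac{11868785680224776}{27128445}$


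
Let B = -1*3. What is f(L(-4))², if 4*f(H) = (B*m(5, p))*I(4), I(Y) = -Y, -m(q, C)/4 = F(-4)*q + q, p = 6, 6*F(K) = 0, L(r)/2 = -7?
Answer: 3600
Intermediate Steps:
B = -3
L(r) = -14 (L(r) = 2*(-7) = -14)
F(K) = 0 (F(K) = (⅙)*0 = 0)
m(q, C) = -4*q (m(q, C) = -4*(0*q + q) = -4*(0 + q) = -4*q)
f(H) = -60 (f(H) = ((-(-12)*5)*(-1*4))/4 = (-3*(-20)*(-4))/4 = (60*(-4))/4 = (¼)*(-240) = -60)
f(L(-4))² = (-60)² = 3600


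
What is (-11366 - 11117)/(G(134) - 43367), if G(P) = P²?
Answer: 22483/25411 ≈ 0.88477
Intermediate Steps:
(-11366 - 11117)/(G(134) - 43367) = (-11366 - 11117)/(134² - 43367) = -22483/(17956 - 43367) = -22483/(-25411) = -22483*(-1/25411) = 22483/25411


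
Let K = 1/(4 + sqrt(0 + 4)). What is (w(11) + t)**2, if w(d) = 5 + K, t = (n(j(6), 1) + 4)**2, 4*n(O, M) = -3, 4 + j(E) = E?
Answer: 570025/2304 ≈ 247.41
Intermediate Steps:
j(E) = -4 + E
n(O, M) = -3/4 (n(O, M) = (1/4)*(-3) = -3/4)
K = 1/6 (K = 1/(4 + sqrt(4)) = 1/(4 + 2) = 1/6 ≈ 0.16667)
t = 169/16 (t = (-3/4 + 4)**2 = (13/4)**2 = 169/16 ≈ 10.563)
w(d) = 31/6 (w(d) = 5 + 1/6 = 31/6)
(w(11) + t)**2 = (31/6 + 169/16)**2 = (755/48)**2 = 570025/2304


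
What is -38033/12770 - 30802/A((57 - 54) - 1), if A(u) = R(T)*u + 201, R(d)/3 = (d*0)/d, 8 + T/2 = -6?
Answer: -400986173/2566770 ≈ -156.22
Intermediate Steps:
T = -28 (T = -16 + 2*(-6) = -16 - 12 = -28)
R(d) = 0 (R(d) = 3*((d*0)/d) = 3*(0/d) = 3*0 = 0)
A(u) = 201 (A(u) = 0*u + 201 = 0 + 201 = 201)
-38033/12770 - 30802/A((57 - 54) - 1) = -38033/12770 - 30802/201 = -400986173/2566770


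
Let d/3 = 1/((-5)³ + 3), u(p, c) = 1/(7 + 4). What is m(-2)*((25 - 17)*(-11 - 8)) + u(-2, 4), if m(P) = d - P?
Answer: -201415/671 ≈ -300.17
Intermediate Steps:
u(p, c) = 1/11
d = -3/122 (d = 3/((-5)³ + 3) = 3/(-125 + 3) = 3/(-122) = 3*(-1/122) = -3/122 ≈ -0.024590)
m(P) = -3/122 - P
m(-2)*((25 - 17)*(-11 - 8)) + u(-2, 4) = (-3/122 - 1*(-2))*((25 - 17)*(-11 - 8)) + 1/11 = (-3/122 + 2)*(8*(-19)) + 1/11 = (241/122)*(-152) + 1/11 = -18316/61 + 1/11 = -201415/671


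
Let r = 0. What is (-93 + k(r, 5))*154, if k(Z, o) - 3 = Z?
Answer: -13860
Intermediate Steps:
k(Z, o) = 3 + Z
(-93 + k(r, 5))*154 = (-93 + (3 + 0))*154 = (-93 + 3)*154 = -90*154 = -13860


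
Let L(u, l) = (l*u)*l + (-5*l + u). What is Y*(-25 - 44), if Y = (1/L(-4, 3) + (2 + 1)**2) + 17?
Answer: -98601/55 ≈ -1792.7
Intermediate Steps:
L(u, l) = u - 5*l + u*l**2 (L(u, l) = u*l**2 + (u - 5*l) = u - 5*l + u*l**2)
Y = 1429/55 (Y = (1/(-4 - 5*3 - 4*3**2) + (2 + 1)**2) + 17 = (1/(-4 - 15 - 4*9) + 3**2) + 17 = (1/(-4 - 15 - 36) + 9) + 17 = (1/(-55) + 9) + 17 = (-1/55 + 9) + 17 = 494/55 + 17 = 1429/55 ≈ 25.982)
Y*(-25 - 44) = 1429*(-25 - 44)/55 = (1429/55)*(-69) = -98601/55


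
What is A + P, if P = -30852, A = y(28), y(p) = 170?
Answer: -30682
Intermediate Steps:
A = 170
A + P = 170 - 30852 = -30682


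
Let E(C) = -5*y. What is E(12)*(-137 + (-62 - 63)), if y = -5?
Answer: -6550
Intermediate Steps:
E(C) = 25 (E(C) = -5*(-5) = 25)
E(12)*(-137 + (-62 - 63)) = 25*(-137 + (-62 - 63)) = 25*(-137 - 125) = 25*(-262) = -6550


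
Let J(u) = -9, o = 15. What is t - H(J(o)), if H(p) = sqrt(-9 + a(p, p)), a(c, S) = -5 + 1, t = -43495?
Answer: -43495 - I*sqrt(13) ≈ -43495.0 - 3.6056*I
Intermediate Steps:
a(c, S) = -4
H(p) = I*sqrt(13) (H(p) = sqrt(-9 - 4) = sqrt(-13) = I*sqrt(13))
t - H(J(o)) = -43495 - I*sqrt(13)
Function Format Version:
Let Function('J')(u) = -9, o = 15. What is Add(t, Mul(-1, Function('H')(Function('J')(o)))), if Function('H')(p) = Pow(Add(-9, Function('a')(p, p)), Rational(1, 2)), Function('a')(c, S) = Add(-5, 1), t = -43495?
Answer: Add(-43495, Mul(-1, I, Pow(13, Rational(1, 2)))) ≈ Add(-43495., Mul(-3.6056, I))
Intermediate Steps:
Function('a')(c, S) = -4
Function('H')(p) = Mul(I, Pow(13, Rational(1, 2))) (Function('H')(p) = Pow(Add(-9, -4), Rational(1, 2)) = Pow(-13, Rational(1, 2)) = Mul(I, Pow(13, Rational(1, 2))))
Add(t, Mul(-1, Function('H')(Function('J')(o)))) = Add(-43495, Mul(-1, Mul(I, Pow(13, Rational(1, 2))))) = Add(-43495, Mul(-1, I, Pow(13, Rational(1, 2))))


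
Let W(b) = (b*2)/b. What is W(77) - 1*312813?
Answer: -312811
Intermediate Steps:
W(b) = 2 (W(b) = (2*b)/b = 2)
W(77) - 1*312813 = 2 - 1*312813 = 2 - 312813 = -312811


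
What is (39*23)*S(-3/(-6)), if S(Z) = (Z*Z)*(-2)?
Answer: -897/2 ≈ -448.50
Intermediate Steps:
S(Z) = -2*Z² (S(Z) = Z²*(-2) = -2*Z²)
(39*23)*S(-3/(-6)) = (39*23)*(-2*(-3/(-6))²) = 897*(-2*(-3*(-⅙))²) = 897*(-2*(½)²) = 897*(-2*¼) = 897*(-½) = -897/2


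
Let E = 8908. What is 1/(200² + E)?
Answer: 1/48908 ≈ 2.0447e-5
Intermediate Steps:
1/(200² + E) = 1/(200² + 8908) = 1/(40000 + 8908) = 1/48908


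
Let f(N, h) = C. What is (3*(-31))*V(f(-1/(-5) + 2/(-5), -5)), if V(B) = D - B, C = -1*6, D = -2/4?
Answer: -1023/2 ≈ -511.50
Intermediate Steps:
D = -½ (D = -2*¼ = -½ ≈ -0.50000)
C = -6
f(N, h) = -6
V(B) = -½ - B
(3*(-31))*V(f(-1/(-5) + 2/(-5), -5)) = (3*(-31))*(-½ - 1*(-6)) = -93*(-½ + 6) = -93*11/2 = -1023/2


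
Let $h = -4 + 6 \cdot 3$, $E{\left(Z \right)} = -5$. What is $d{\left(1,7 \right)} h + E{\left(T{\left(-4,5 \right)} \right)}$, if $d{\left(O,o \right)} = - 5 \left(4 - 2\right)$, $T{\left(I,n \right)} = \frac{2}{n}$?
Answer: $-145$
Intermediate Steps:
$d{\left(O,o \right)} = -10$ ($d{\left(O,o \right)} = \left(-5\right) 2 = -10$)
$h = 14$ ($h = -4 + 18 = 14$)
$d{\left(1,7 \right)} h + E{\left(T{\left(-4,5 \right)} \right)} = \left(-10\right) 14 - 5 = -140 - 5 = -145$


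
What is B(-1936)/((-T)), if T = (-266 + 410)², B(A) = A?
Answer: 121/1296 ≈ 0.093364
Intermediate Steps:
T = 20736 (T = 144² = 20736)
B(-1936)/((-T)) = -1936/((-1*20736)) = -1936/(-20736) = -1936*(-1/20736) = 121/1296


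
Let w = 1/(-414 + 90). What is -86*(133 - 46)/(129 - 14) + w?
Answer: -2424283/37260 ≈ -65.064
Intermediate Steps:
w = -1/324 (w = 1/(-324) = -1/324 ≈ -0.0030864)
-86*(133 - 46)/(129 - 14) + w = -86*(133 - 46)/(129 - 14) - 1/324 = -7482/115 - 1/324 = -2424283/37260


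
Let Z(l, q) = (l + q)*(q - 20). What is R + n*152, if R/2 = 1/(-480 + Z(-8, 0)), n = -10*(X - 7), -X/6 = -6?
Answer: -7052801/160 ≈ -44080.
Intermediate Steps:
X = 36 (X = -6*(-6) = 36)
Z(l, q) = (-20 + q)*(l + q) (Z(l, q) = (l + q)*(-20 + q) = (-20 + q)*(l + q))
n = -290 (n = -10*(36 - 7) = -10*29 = -290)
R = -1/160 (R = 2/(-480 + (0² - 20*(-8) - 20*0 - 8*0)) = 2/(-480 + (0 + 160 + 0 + 0)) = 2/(-480 + 160) = 2/(-320) = 2*(-1/320) = -1/160 ≈ -0.0062500)
R + n*152 = -1/160 - 290*152 = -1/160 - 44080 = -7052801/160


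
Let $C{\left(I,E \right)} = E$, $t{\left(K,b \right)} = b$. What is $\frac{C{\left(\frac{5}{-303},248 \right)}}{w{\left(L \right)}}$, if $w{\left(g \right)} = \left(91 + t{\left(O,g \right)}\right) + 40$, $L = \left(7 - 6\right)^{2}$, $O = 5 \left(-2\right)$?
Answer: $\frac{62}{33} \approx 1.8788$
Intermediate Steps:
$O = -10$
$L = 1$ ($L = 1^{2} = 1$)
$w{\left(g \right)} = 131 + g$ ($w{\left(g \right)} = \left(91 + g\right) + 40 = 131 + g$)
$\frac{C{\left(\frac{5}{-303},248 \right)}}{w{\left(L \right)}} = \frac{248}{131 + 1} = \frac{248}{132} = 248 \cdot \frac{1}{132} = \frac{62}{33}$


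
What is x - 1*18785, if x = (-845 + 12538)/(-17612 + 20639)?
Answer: -56850502/3027 ≈ -18781.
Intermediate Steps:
x = 11693/3027 ≈ 3.8629
x - 1*18785 = 11693/3027 - 1*18785 = 11693/3027 - 18785 = -56850502/3027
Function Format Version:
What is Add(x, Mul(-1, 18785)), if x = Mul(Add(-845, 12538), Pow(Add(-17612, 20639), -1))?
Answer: Rational(-56850502, 3027) ≈ -18781.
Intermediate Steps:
x = Rational(11693, 3027) (x = Mul(11693, Pow(3027, -1)) = Mul(11693, Rational(1, 3027)) = Rational(11693, 3027) ≈ 3.8629)
Add(x, Mul(-1, 18785)) = Add(Rational(11693, 3027), Mul(-1, 18785)) = Add(Rational(11693, 3027), -18785) = Rational(-56850502, 3027)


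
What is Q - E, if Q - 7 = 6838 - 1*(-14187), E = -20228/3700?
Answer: 19459657/925 ≈ 21037.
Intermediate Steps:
E = -5057/925 (E = -20228*1/3700 = -5057/925 ≈ -5.4670)
Q = 21032 (Q = 7 + (6838 - 1*(-14187)) = 7 + (6838 + 14187) = 7 + 21025 = 21032)
Q - E = 21032 - 1*(-5057/925) = 21032 + 5057/925 = 19459657/925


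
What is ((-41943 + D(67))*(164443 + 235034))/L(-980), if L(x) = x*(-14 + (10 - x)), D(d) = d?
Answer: 4182124713/239120 ≈ 17490.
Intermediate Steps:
L(x) = x*(-4 - x)
((-41943 + D(67))*(164443 + 235034))/L(-980) = ((-41943 + 67)*(164443 + 235034))/((-1*(-980)*(4 - 980))) = (-41876*399477)/((-1*(-980)*(-976))) = -16728498852/(-956480) = -16728498852*(-1/956480) = 4182124713/239120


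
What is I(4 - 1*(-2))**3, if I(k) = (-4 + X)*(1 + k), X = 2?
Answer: -2744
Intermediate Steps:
I(k) = -2 - 2*k (I(k) = (-4 + 2)*(1 + k) = -2*(1 + k) = -2 - 2*k)
I(4 - 1*(-2))**3 = (-2 - 2*(4 - 1*(-2)))**3 = (-2 - 2*(4 + 2))**3 = (-2 - 2*6)**3 = (-2 - 12)**3 = (-14)**3 = -2744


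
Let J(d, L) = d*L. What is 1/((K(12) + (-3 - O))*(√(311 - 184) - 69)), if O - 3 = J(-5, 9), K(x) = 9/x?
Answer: -46/122801 - 2*√127/368403 ≈ -0.00043577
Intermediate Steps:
J(d, L) = L*d
O = -42 (O = 3 + 9*(-5) = 3 - 45 = -42)
1/((K(12) + (-3 - O))*(√(311 - 184) - 69)) = 1/((9/12 + (-3 - 1*(-42)))*(√(311 - 184) - 69)) = 1/((9*(1/12) + (-3 + 42))*(√127 - 69)) = 1/((¾ + 39)*(-69 + √127)) = 1/((159/4)*(-69 + √127)) = 4/(159*(-69 + √127))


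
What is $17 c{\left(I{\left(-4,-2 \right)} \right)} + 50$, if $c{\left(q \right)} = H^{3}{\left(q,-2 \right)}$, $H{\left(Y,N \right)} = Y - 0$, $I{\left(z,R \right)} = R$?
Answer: $-86$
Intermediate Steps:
$H{\left(Y,N \right)} = Y$ ($H{\left(Y,N \right)} = Y + 0 = Y$)
$c{\left(q \right)} = q^{3}$
$17 c{\left(I{\left(-4,-2 \right)} \right)} + 50 = 17 \left(-2\right)^{3} + 50 = 17 \left(-8\right) + 50 = -136 + 50 = -86$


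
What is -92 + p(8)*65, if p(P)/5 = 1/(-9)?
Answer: -1153/9 ≈ -128.11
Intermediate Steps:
p(P) = -5/9 (p(P) = 5/(-9) = 5*(-⅑) = -5/9)
-92 + p(8)*65 = -92 - 5/9*65 = -92 - 325/9 = -1153/9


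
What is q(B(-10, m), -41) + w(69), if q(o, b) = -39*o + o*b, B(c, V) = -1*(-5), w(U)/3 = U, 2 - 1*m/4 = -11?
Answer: -193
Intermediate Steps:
m = 52 (m = 8 - 4*(-11) = 8 + 44 = 52)
w(U) = 3*U
B(c, V) = 5
q(o, b) = -39*o + b*o
q(B(-10, m), -41) + w(69) = 5*(-39 - 41) + 3*69 = 5*(-80) + 207 = -400 + 207 = -193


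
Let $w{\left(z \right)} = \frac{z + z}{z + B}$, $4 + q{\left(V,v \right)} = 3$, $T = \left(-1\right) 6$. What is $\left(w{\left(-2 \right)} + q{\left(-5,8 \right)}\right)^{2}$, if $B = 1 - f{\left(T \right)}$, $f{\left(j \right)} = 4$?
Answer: $\frac{1}{25} \approx 0.04$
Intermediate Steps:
$T = -6$
$q{\left(V,v \right)} = -1$ ($q{\left(V,v \right)} = -4 + 3 = -1$)
$B = -3$ ($B = 1 - 4 = -3$)
$w{\left(z \right)} = \frac{2 z}{-3 + z}$ ($w{\left(z \right)} = \frac{z + z}{z - 3} = \frac{2 z}{-3 + z}$)
$\left(w{\left(-2 \right)} + q{\left(-5,8 \right)}\right)^{2} = \left(2 \left(-2\right) \frac{1}{-3 - 2} - 1\right)^{2} = \left(2 \left(-2\right) \frac{1}{-5} - 1\right)^{2} = \left(2 \left(-2\right) \left(- \frac{1}{5}\right) - 1\right)^{2} = \left(\frac{4}{5} - 1\right)^{2} = \left(- \frac{1}{5}\right)^{2} = \frac{1}{25}$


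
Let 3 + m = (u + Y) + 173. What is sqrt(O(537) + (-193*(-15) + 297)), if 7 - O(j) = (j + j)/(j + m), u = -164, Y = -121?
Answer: 2*sqrt(35577343)/211 ≈ 56.537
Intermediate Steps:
m = -115 (m = -3 + ((-164 - 121) + 173) = -3 + (-285 + 173) = -3 - 112 = -115)
O(j) = 7 - 2*j/(-115 + j) (O(j) = 7 - (j + j)/(j - 115) = 7 - 2*j/(-115 + j))
sqrt(O(537) + (-193*(-15) + 297)) = sqrt(5*(-161 + 537)/(-115 + 537) + (-193*(-15) + 297)) = sqrt(5*376/422 + (2895 + 297)) = sqrt(5*(1/422)*376 + 3192) = sqrt(940/211 + 3192) = sqrt(674452/211) = 2*sqrt(35577343)/211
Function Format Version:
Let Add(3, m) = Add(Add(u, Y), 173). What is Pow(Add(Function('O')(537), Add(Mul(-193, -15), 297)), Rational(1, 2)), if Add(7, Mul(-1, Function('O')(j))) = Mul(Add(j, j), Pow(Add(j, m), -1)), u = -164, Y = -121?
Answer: Mul(Rational(2, 211), Pow(35577343, Rational(1, 2))) ≈ 56.537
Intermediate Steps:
m = -115 (m = Add(-3, Add(Add(-164, -121), 173)) = Add(-3, Add(-285, 173)) = Add(-3, -112) = -115)
Function('O')(j) = Add(7, Mul(-2, j, Pow(Add(-115, j), -1))) (Function('O')(j) = Add(7, Mul(-1, Mul(Add(j, j), Pow(Add(j, -115), -1)))) = Add(7, Mul(-1, Mul(Mul(2, j), Pow(Add(-115, j), -1)))) = Add(7, Mul(-1, Mul(2, j, Pow(Add(-115, j), -1)))) = Add(7, Mul(-2, j, Pow(Add(-115, j), -1))))
Pow(Add(Function('O')(537), Add(Mul(-193, -15), 297)), Rational(1, 2)) = Pow(Add(Mul(5, Pow(Add(-115, 537), -1), Add(-161, 537)), Add(Mul(-193, -15), 297)), Rational(1, 2)) = Pow(Add(Mul(5, Pow(422, -1), 376), Add(2895, 297)), Rational(1, 2)) = Pow(Add(Mul(5, Rational(1, 422), 376), 3192), Rational(1, 2)) = Pow(Add(Rational(940, 211), 3192), Rational(1, 2)) = Pow(Rational(674452, 211), Rational(1, 2)) = Mul(Rational(2, 211), Pow(35577343, Rational(1, 2)))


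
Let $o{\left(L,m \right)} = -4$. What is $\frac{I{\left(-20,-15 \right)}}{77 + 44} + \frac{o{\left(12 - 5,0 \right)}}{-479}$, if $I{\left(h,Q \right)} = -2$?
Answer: $- \frac{474}{57959} \approx -0.0081782$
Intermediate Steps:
$\frac{I{\left(-20,-15 \right)}}{77 + 44} + \frac{o{\left(12 - 5,0 \right)}}{-479} = - \frac{2}{77 + 44} - \frac{4}{-479} = - \frac{2}{121} - - \frac{4}{479} = \left(-2\right) \frac{1}{121} + \frac{4}{479} = - \frac{2}{121} + \frac{4}{479} = - \frac{474}{57959}$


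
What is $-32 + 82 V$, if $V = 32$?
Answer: $2592$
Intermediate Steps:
$-32 + 82 V = -32 + 82 \cdot 32 = -32 + 2624 = 2592$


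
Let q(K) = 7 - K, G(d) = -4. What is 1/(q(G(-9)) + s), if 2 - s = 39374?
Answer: -1/39361 ≈ -2.5406e-5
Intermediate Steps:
s = -39372 (s = 2 - 1*39374 = 2 - 39374 = -39372)
1/(q(G(-9)) + s) = 1/((7 - 1*(-4)) - 39372) = 1/((7 + 4) - 39372) = 1/(11 - 39372) = 1/(-39361) = -1/39361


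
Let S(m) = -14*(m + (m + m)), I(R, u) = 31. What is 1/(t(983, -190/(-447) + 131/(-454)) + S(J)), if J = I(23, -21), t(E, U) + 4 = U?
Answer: -202938/265009325 ≈ -0.00076578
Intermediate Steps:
t(E, U) = -4 + U
J = 31
S(m) = -42*m (S(m) = -14*(m + 2*m) = -42*m)
1/(t(983, -190/(-447) + 131/(-454)) + S(J)) = 1/((-4 + (-190/(-447) + 131/(-454))) - 42*31) = 1/((-4 + (-190*(-1/447) + 131*(-1/454))) - 1302) = 1/((-4 + (190/447 - 131/454)) - 1302) = 1/((-4 + 27703/202938) - 1302) = 1/(-784049/202938 - 1302) = 1/(-265009325/202938) = -202938/265009325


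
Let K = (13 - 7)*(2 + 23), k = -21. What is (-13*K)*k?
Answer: 40950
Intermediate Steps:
K = 150 (K = 6*25 = 150)
(-13*K)*k = -13*150*(-21) = -1950*(-21) = 40950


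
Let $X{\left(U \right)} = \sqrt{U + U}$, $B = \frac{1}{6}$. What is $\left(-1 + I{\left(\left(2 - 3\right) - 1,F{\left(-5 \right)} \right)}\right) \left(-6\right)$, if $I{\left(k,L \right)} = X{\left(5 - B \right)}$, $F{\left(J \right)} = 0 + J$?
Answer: $6 - 2 \sqrt{87} \approx -12.655$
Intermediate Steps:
$F{\left(J \right)} = J$
$B = \frac{1}{6} \approx 0.16667$
$X{\left(U \right)} = \sqrt{2} \sqrt{U}$ ($X{\left(U \right)} = \sqrt{2 U} = \sqrt{2} \sqrt{U}$)
$I{\left(k,L \right)} = \frac{\sqrt{87}}{3}$ ($I{\left(k,L \right)} = \sqrt{2} \sqrt{5 - \frac{1}{6}} = \sqrt{2} \sqrt{\frac{29}{6}} = \sqrt{2} \frac{\sqrt{174}}{6} = \frac{\sqrt{87}}{3}$)
$\left(-1 + I{\left(\left(2 - 3\right) - 1,F{\left(-5 \right)} \right)}\right) \left(-6\right) = \left(-1 + \frac{\sqrt{87}}{3}\right) \left(-6\right) = 6 - 2 \sqrt{87}$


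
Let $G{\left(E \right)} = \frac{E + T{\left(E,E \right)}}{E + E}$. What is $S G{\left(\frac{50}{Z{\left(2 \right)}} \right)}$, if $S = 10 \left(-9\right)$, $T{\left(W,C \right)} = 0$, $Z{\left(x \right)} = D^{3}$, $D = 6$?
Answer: $-45$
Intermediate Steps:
$Z{\left(x \right)} = 216$ ($Z{\left(x \right)} = 6^{3} = 216$)
$G{\left(E \right)} = \frac{1}{2}$ ($G{\left(E \right)} = \frac{E + 0}{E + E} = \frac{E}{2 E} = E \frac{1}{2 E} = \frac{1}{2}$)
$S = -90$
$S G{\left(\frac{50}{Z{\left(2 \right)}} \right)} = \left(-90\right) \frac{1}{2} = -45$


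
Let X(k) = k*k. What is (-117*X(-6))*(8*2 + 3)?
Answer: -80028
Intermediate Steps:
X(k) = k²
(-117*X(-6))*(8*2 + 3) = (-117*(-6)²)*(8*2 + 3) = (-117*36)*(16 + 3) = -4212*19 = -80028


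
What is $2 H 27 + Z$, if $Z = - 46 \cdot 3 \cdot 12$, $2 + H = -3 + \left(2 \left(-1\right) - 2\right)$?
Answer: $-2142$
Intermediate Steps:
$H = -9$ ($H = -2 + \left(-3 + \left(2 \left(-1\right) - 2\right)\right) = -2 - 7 = -9$)
$Z = -1656$ ($Z = \left(-46\right) 36 = -1656$)
$2 H 27 + Z = 2 \left(-9\right) 27 - 1656 = \left(-18\right) 27 - 1656 = -486 - 1656 = -2142$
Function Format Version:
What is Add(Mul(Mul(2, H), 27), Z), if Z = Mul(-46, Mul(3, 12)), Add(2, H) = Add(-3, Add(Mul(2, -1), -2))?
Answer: -2142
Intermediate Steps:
H = -9 (H = Add(-2, Add(-3, Add(Mul(2, -1), -2))) = Add(-2, Add(-3, Add(-2, -2))) = Add(-2, Add(-3, -4)) = Add(-2, -7) = -9)
Z = -1656 (Z = Mul(-46, 36) = -1656)
Add(Mul(Mul(2, H), 27), Z) = Add(Mul(Mul(2, -9), 27), -1656) = Add(Mul(-18, 27), -1656) = Add(-486, -1656) = -2142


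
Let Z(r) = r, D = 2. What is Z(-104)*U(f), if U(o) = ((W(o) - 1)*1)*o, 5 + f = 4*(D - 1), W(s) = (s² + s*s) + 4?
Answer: 520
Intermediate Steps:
W(s) = 4 + 2*s² (W(s) = (s² + s²) + 4 = 2*s² + 4 = 4 + 2*s²)
f = -1 (f = -5 + 4*(2 - 1) = -5 + 4*1 = -5 + 4 = -1)
U(o) = o*(3 + 2*o²) (U(o) = (((4 + 2*o²) - 1)*1)*o = ((3 + 2*o²)*1)*o = (3 + 2*o²)*o = o*(3 + 2*o²))
Z(-104)*U(f) = -(-104)*(3 + 2*(-1)²) = -(-104)*(3 + 2*1) = -(-104)*(3 + 2) = -(-104)*5 = -104*(-5) = 520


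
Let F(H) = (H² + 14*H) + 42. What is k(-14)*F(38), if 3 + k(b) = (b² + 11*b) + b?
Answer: 50450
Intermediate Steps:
k(b) = -3 + b² + 12*b (k(b) = -3 + ((b² + 11*b) + b) = -3 + (b² + 12*b) = -3 + b² + 12*b)
F(H) = 42 + H² + 14*H
k(-14)*F(38) = (-3 + (-14)² + 12*(-14))*(42 + 38² + 14*38) = (-3 + 196 - 168)*(42 + 1444 + 532) = 25*2018 = 50450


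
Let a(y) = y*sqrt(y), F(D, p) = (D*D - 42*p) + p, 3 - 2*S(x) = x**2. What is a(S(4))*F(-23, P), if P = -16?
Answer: -15405*I*sqrt(26)/4 ≈ -19638.0*I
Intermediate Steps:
S(x) = 3/2 - x**2/2
F(D, p) = D**2 - 41*p (F(D, p) = (D**2 - 42*p) + p = D**2 - 41*p)
a(y) = y**(3/2)
a(S(4))*F(-23, P) = (3/2 - 1/2*4**2)**(3/2)*((-23)**2 - 41*(-16)) = (3/2 - 1/2*16)**(3/2)*(529 + 656) = (3/2 - 8)**(3/2)*1185 = (-13/2)**(3/2)*1185 = -13*I*sqrt(26)/4*1185 = -15405*I*sqrt(26)/4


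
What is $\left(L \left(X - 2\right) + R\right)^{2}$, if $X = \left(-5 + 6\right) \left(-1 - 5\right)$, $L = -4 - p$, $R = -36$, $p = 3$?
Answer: $400$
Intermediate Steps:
$L = -7$ ($L = -4 - 3 = -7$)
$X = -6$ ($X = 1 \left(-6\right) = -6$)
$\left(L \left(X - 2\right) + R\right)^{2} = \left(- 7 \left(-6 - 2\right) - 36\right)^{2} = \left(\left(-7\right) \left(-8\right) - 36\right)^{2} = \left(56 - 36\right)^{2} = 20^{2} = 400$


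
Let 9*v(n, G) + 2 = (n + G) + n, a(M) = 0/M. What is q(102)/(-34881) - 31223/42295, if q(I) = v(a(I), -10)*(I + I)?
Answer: -8905663/12192495 ≈ -0.73042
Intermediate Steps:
a(M) = 0
v(n, G) = -2/9 + G/9 + 2*n/9 (v(n, G) = -2/9 + ((n + G) + n)/9 = -2/9 + ((G + n) + n)/9 = -2/9 + (G + 2*n)/9 = -2/9 + (G/9 + 2*n/9) = -2/9 + G/9 + 2*n/9)
q(I) = -8*I/3 (q(I) = (-2/9 + (1/9)*(-10) + (2/9)*0)*(I + I) = (-2/9 - 10/9 + 0)*(2*I) = -8*I/3)
q(102)/(-34881) - 31223/42295 = -8/3*102/(-34881) - 31223/42295 = -272*(-1/34881) - 31223*1/42295 = 272/34881 - 31223/42295 = -8905663/12192495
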